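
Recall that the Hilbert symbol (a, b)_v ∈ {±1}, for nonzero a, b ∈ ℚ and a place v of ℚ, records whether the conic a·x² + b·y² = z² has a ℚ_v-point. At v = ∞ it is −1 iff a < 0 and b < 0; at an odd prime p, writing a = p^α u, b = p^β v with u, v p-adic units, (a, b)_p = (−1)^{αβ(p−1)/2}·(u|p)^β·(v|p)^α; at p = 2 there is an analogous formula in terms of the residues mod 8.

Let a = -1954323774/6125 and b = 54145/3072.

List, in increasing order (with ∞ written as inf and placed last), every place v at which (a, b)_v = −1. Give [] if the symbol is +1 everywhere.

[2, 3, 5, 17]

Mod squares: a ≡ -2470, b ≡ 3315. Check v ∈ {∞, 2, 3, 5, 7, 13, 17, 19}.
v=∞: -2470 < 0 and 3315 > 0  ⇒  (a,b)_∞ = +1.
v=5: a=5^-3·(≡4), b=5^1·(≡2) mod 5; (4|5)=+1, (2|5)=-1; (−1)^{-3·1·2}·(+1)^1·(-1)^-3 = -1.
v=7: a=7^-2·(≡4), b=7^2·(≡1) mod 7; (4|7)=+1, (1|7)=+1; (−1)^{-2·2·3}·(+1)^2·(+1)^-2 = +1.
v=17: a=17^2·(≡6), b=17^1·(≡9) mod 17; (6|17)=-1, (9|17)=+1; (−1)^{2·1·8}·(-1)^1·(+1)^2 = -1.
v=2: v_2(a)=1, v_2(b)=-10; units ≡ 5, 3 (mod 8); ε·ε+αω+βω = 0·1+1·1+-10·1 ≡ 1  ⇒  (a,b)_2 = -1.
v=3: a=3^4·(≡2), b=3^-1·(≡1) mod 3; (2|3)=-1, (1|3)=+1; (−1)^{4·-1·1}·(-1)^-1·(+1)^4 = -1.
v=19: a=19^1·(≡2), b=19^0·(≡4) mod 19; (2|19)=-1, (4|19)=+1; (−1)^{1·0·9}·(-1)^0·(+1)^1 = +1.
v=13: a=13^3·(≡11), b=13^1·(≡11) mod 13; (11|13)=-1, (11|13)=-1; (−1)^{3·1·6}·(-1)^1·(-1)^3 = +1.
Ram(-2470, 3315) = {2, 3, 5, 17}; no ℚ_2-point on the conic.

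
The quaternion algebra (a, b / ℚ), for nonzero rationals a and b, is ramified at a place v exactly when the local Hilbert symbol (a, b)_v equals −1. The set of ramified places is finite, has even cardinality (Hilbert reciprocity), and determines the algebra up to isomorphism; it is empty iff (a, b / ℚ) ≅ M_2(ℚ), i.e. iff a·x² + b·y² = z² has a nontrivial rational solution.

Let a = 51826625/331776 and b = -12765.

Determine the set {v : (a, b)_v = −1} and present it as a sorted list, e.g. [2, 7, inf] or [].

(a, b) ≡ (2465, -12765) mod (ℚ^×)²; places V = {2, 3, 5, 17, 23, 29, 37, ∞}.
(a,b)_17: α=1, u≡8; β=0, v≡2 (mod 17); (8|17)=+1, (2|17)=+1; sign (−1)^0·+1^0·+1^1 = +1.
(a,b)_29: α=3, u≡15; β=0, v≡24 (mod 29); (15|29)=-1, (24|29)=+1; sign (−1)^0·-1^0·+1^3 = +1.
(a,b)_3: α=-4, u≡2; β=1, v≡2 (mod 3); (2|3)=-1, (2|3)=-1; sign (−1)^0·-1^1·-1^-4 = -1.
(a,b)_5: α=3, u≡3; β=1, v≡2 (mod 5); (3|5)=-1, (2|5)=-1; sign (−1)^0·-1^1·-1^3 = +1.
(a,b)_∞: sgn(2465)=+, sgn(-12765)=−, so +1.
(a,b)_23: α=0, u≡12; β=1, v≡20 (mod 23); (12|23)=+1, (20|23)=-1; sign (−1)^0·+1^1·-1^0 = +1.
(a,b)_37: α=0, u≡5; β=1, v≡25 (mod 37); (5|37)=-1, (25|37)=+1; sign (−1)^0·-1^1·+1^0 = -1.
(a,b)_2: α=-12, β=0; u≡1, v≡3 (mod 8); ε(u)ε(v)=0·1, αω(v)=-12·1, βω(u)=0·0; sum ≡ 0  ⇒  +1.
(2465, -12765 / ℚ) ramifies at {3, 37}: a division algebra.

[3, 37]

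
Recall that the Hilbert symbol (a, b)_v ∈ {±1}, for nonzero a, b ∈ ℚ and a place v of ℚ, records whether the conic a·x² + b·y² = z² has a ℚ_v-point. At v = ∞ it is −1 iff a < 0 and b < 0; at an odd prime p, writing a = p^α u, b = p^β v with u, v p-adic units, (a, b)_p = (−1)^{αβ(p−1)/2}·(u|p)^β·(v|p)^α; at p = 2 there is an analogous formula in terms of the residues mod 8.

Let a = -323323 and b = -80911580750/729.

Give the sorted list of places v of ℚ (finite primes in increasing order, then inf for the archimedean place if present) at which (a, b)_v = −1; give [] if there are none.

Mod squares: a ≡ -323323, b ≡ -3230. Check v ∈ {∞, 2, 3, 5, 7, 11, 13, 17, 19}.
v=∞: -323323 < 0 and -3230 < 0  ⇒  (a,b)_∞ = -1.
v=7: a=7^1·(≡4), b=7^2·(≡4) mod 7; (4|7)=+1, (4|7)=+1; (−1)^{1·2·3}·(+1)^2·(+1)^1 = +1.
v=5: a=5^0·(≡2), b=5^3·(≡1) mod 5; (2|5)=-1, (1|5)=+1; (−1)^{0·3·2}·(-1)^3·(+1)^0 = -1.
v=19: a=19^1·(≡7), b=19^1·(≡1) mod 19; (7|19)=+1, (1|19)=+1; (−1)^{1·1·9}·(+1)^1·(+1)^1 = -1.
v=13: a=13^1·(≡11), b=13^2·(≡6) mod 13; (11|13)=-1, (6|13)=-1; (−1)^{1·2·6}·(-1)^2·(-1)^1 = -1.
v=3: a=3^0·(≡2), b=3^-6·(≡1) mod 3; (2|3)=-1, (1|3)=+1; (−1)^{0·-6·1}·(-1)^-6·(+1)^0 = +1.
v=2: v_2(a)=0, v_2(b)=1; units ≡ 5, 1 (mod 8); ε·ε+αω+βω = 0·0+0·0+1·1 ≡ 1  ⇒  (a,b)_2 = -1.
v=11: a=11^1·(≡10), b=11^2·(≡3) mod 11; (10|11)=-1, (3|11)=+1; (−1)^{1·2·5}·(-1)^2·(+1)^1 = +1.
v=17: a=17^1·(≡4), b=17^1·(≡14) mod 17; (4|17)=+1, (14|17)=-1; (−1)^{1·1·8}·(+1)^1·(-1)^1 = -1.
(-323323, -3230 / ℚ) ramifies at {2, 5, 13, 17, 19, ∞}: a division algebra.

[2, 5, 13, 17, 19, inf]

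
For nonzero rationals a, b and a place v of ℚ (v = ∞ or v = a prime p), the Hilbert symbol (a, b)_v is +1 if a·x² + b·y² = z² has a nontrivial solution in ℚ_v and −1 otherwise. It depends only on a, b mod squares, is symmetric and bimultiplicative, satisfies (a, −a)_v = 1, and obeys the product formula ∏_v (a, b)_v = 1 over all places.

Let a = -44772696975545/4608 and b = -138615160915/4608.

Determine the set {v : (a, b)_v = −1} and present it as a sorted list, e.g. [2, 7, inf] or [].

Mod squares: a ≡ -60610, b ≡ -54230. Check v ∈ {∞, 2, 3, 5, 7, 11, 17, 19, 29}.
v=17: a=17^4·(≡3), b=17^3·(≡10) mod 17; (3|17)=-1, (10|17)=-1; (−1)^{4·3·8}·(-1)^3·(-1)^4 = -1.
v=2: v_2(a)=-9, v_2(b)=-9; units ≡ 7, 5 (mod 8); ε·ε+αω+βω = 1·0+-9·1+-9·0 ≡ 1  ⇒  (a,b)_2 = -1.
v=3: a=3^-2·(≡2), b=3^-2·(≡1) mod 3; (2|3)=-1, (1|3)=+1; (−1)^{-2·-2·1}·(-1)^-2·(+1)^-2 = +1.
v=11: a=11^1·(≡1), b=11^1·(≡3) mod 11; (1|11)=+1, (3|11)=+1; (−1)^{1·1·5}·(+1)^1·(+1)^1 = -1.
v=∞: -60610 < 0 and -54230 < 0  ⇒  (a,b)_∞ = -1.
v=5: a=5^1·(≡2), b=5^1·(≡4) mod 5; (2|5)=-1, (4|5)=+1; (−1)^{1·1·2}·(-1)^1·(+1)^1 = -1.
v=7: a=7^2·(≡5), b=7^2·(≡5) mod 7; (5|7)=-1, (5|7)=-1; (−1)^{2·2·3}·(-1)^2·(-1)^2 = +1.
v=19: a=19^3·(≡10), b=19^2·(≡14) mod 19; (10|19)=-1, (14|19)=-1; (−1)^{3·2·9}·(-1)^2·(-1)^3 = -1.
v=29: a=29^1·(≡19), b=29^1·(≡12) mod 29; (19|29)=-1, (12|29)=-1; (−1)^{1·1·14}·(-1)^1·(-1)^1 = +1.
|Ram(-60610, -54230)| = 6, even; anisotropic at {2, 5, 11, 17, 19, ∞}.

[2, 5, 11, 17, 19, inf]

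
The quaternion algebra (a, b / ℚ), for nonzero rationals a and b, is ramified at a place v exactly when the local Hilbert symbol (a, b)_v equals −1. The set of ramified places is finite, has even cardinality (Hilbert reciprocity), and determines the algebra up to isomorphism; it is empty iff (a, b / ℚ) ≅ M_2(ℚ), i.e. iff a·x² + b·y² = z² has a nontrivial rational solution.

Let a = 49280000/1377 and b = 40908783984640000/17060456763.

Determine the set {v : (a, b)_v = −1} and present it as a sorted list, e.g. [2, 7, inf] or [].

(a, b) ≡ (1309, 3) mod (ℚ^×)²; places V = {2, 3, 5, 7, 11, 13, 17, 19, ∞}.
(a,b)_2: α=10, β=16; u≡5, v≡3 (mod 8); ε(u)ε(v)=0·1, αω(v)=10·1, βω(u)=16·1; sum ≡ 0  ⇒  +1.
(a,b)_7: α=1, u≡6; β=-4, v≡3 (mod 7); (6|7)=-1, (3|7)=-1; sign (−1)^0·-1^-4·-1^1 = -1.
(a,b)_3: α=-4, u≡1; β=-9, v≡1 (mod 3); (1|3)=+1, (1|3)=+1; sign (−1)^0·+1^-9·+1^-4 = +1.
(a,b)_13: α=0, u≡10; β=4, v≡3 (mod 13); (10|13)=+1, (3|13)=+1; sign (−1)^0·+1^4·+1^0 = +1.
(a,b)_19: α=0, u≡11; β=-2, v≡8 (mod 19); (11|19)=+1, (8|19)=-1; sign (−1)^0·+1^-2·-1^0 = +1.
(a,b)_11: α=1, u≡4; β=2, v≡3 (mod 11); (4|11)=+1, (3|11)=+1; sign (−1)^0·+1^2·+1^1 = +1.
(a,b)_∞: sgn(1309)=+, sgn(3)=+, so +1.
(a,b)_17: α=-1, u≡2; β=2, v≡3 (mod 17); (2|17)=+1, (3|17)=-1; sign (−1)^0·+1^2·-1^-1 = -1.
(a,b)_5: α=4, u≡4; β=4, v≡3 (mod 5); (4|5)=+1, (3|5)=-1; sign (−1)^0·+1^4·-1^4 = +1.
|Ram(1309, 3)| = 2, even; anisotropic at {7, 17}.

[7, 17]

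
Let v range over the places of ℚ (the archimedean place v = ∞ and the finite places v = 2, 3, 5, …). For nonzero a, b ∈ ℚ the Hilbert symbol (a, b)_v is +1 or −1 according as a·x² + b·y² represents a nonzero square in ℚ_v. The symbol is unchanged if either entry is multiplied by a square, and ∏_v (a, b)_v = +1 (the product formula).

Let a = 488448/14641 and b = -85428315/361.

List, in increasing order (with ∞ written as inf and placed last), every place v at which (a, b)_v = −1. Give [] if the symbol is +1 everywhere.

Mod squares: a ≡ 53, b ≡ -193715. Check v ∈ {∞, 2, 3, 5, 7, 11, 17, 19, 43, 53}.
v=43: a=43^0·(≡21), b=43^1·(≡9) mod 43; (21|43)=+1, (9|43)=+1; (−1)^{0·1·21}·(+1)^1·(+1)^0 = +1.
v=11: a=11^-4·(≡4), b=11^0·(≡8) mod 11; (4|11)=+1, (8|11)=-1; (−1)^{-4·0·5}·(+1)^0·(-1)^-4 = +1.
v=7: a=7^0·(≡4), b=7^2·(≡5) mod 7; (4|7)=+1, (5|7)=-1; (−1)^{0·2·3}·(+1)^2·(-1)^0 = +1.
v=17: a=17^0·(≡1), b=17^1·(≡14) mod 17; (1|17)=+1, (14|17)=-1; (−1)^{0·1·8}·(+1)^1·(-1)^0 = +1.
v=2: v_2(a)=10, v_2(b)=0; units ≡ 5, 5 (mod 8); ε·ε+αω+βω = 0·0+10·1+0·1 ≡ 0  ⇒  (a,b)_2 = +1.
v=3: a=3^2·(≡2), b=3^2·(≡1) mod 3; (2|3)=-1, (1|3)=+1; (−1)^{2·2·1}·(-1)^2·(+1)^2 = +1.
v=53: a=53^1·(≡24), b=53^1·(≡39) mod 53; (24|53)=+1, (39|53)=-1; (−1)^{1·1·26}·(+1)^1·(-1)^1 = -1.
v=5: a=5^0·(≡3), b=5^1·(≡2) mod 5; (3|5)=-1, (2|5)=-1; (−1)^{0·1·2}·(-1)^1·(-1)^0 = -1.
v=∞: 53 > 0 and -193715 < 0  ⇒  (a,b)_∞ = +1.
v=19: a=19^0·(≡10), b=19^-2·(≡17) mod 19; (10|19)=-1, (17|19)=+1; (−1)^{0·-2·9}·(-1)^-2·(+1)^0 = +1.
|Ram(53, -193715)| = 2, even; anisotropic at {5, 53}.

[5, 53]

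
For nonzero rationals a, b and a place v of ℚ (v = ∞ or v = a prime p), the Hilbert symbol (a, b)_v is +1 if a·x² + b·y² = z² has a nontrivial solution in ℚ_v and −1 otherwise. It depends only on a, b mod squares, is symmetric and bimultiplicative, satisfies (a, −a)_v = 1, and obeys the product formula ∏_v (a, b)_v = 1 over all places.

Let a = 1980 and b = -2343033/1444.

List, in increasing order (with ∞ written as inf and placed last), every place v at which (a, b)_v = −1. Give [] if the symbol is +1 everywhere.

[2, 5, 7, 11]

Mod squares: a ≡ 55, b ≡ -5313. Check v ∈ {∞, 2, 3, 5, 7, 11, 19, 23}.
v=23: a=23^0·(≡2), b=23^1·(≡10) mod 23; (2|23)=+1, (10|23)=-1; (−1)^{0·1·11}·(+1)^1·(-1)^0 = +1.
v=∞: 55 > 0 and -5313 < 0  ⇒  (a,b)_∞ = +1.
v=5: a=5^1·(≡1), b=5^0·(≡3) mod 5; (1|5)=+1, (3|5)=-1; (−1)^{1·0·2}·(+1)^0·(-1)^1 = -1.
v=7: a=7^0·(≡6), b=7^3·(≡4) mod 7; (6|7)=-1, (4|7)=+1; (−1)^{0·3·3}·(-1)^3·(+1)^0 = -1.
v=2: v_2(a)=2, v_2(b)=-2; units ≡ 7, 7 (mod 8); ε·ε+αω+βω = 1·1+2·0+-2·0 ≡ 1  ⇒  (a,b)_2 = -1.
v=11: a=11^1·(≡4), b=11^1·(≡4) mod 11; (4|11)=+1, (4|11)=+1; (−1)^{1·1·5}·(+1)^1·(+1)^1 = -1.
v=19: a=19^0·(≡4), b=19^-2·(≡7) mod 19; (4|19)=+1, (7|19)=+1; (−1)^{0·-2·9}·(+1)^-2·(+1)^0 = +1.
v=3: a=3^2·(≡1), b=3^3·(≡2) mod 3; (1|3)=+1, (2|3)=-1; (−1)^{2·3·1}·(+1)^3·(-1)^2 = +1.
|Ram(55, -5313)| = 4, even; anisotropic at {2, 5, 7, 11}.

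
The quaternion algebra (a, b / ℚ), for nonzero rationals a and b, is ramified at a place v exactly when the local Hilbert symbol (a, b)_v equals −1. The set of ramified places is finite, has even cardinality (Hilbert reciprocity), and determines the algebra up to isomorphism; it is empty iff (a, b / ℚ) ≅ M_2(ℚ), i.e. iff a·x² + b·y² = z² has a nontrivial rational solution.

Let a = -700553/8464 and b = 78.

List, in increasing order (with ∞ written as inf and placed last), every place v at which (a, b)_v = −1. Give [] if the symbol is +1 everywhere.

[2, 17]

Mod squares: a ≡ -17, b ≡ 78. Check v ∈ {∞, 2, 3, 7, 13, 17, 23, 29}.
v=13: a=13^0·(≡4), b=13^1·(≡6) mod 13; (4|13)=+1, (6|13)=-1; (−1)^{0·1·6}·(+1)^1·(-1)^0 = +1.
v=2: v_2(a)=-4, v_2(b)=1; units ≡ 7, 7 (mod 8); ε·ε+αω+βω = 1·1+-4·0+1·0 ≡ 1  ⇒  (a,b)_2 = -1.
v=3: a=3^0·(≡1), b=3^1·(≡2) mod 3; (1|3)=+1, (2|3)=-1; (−1)^{0·1·1}·(+1)^1·(-1)^0 = +1.
v=23: a=23^-2·(≡6), b=23^0·(≡9) mod 23; (6|23)=+1, (9|23)=+1; (−1)^{-2·0·11}·(+1)^0·(+1)^-2 = +1.
v=∞: -17 < 0 and 78 > 0  ⇒  (a,b)_∞ = +1.
v=29: a=29^2·(≡27), b=29^0·(≡20) mod 29; (27|29)=-1, (20|29)=+1; (−1)^{2·0·14}·(-1)^0·(+1)^2 = +1.
v=17: a=17^1·(≡9), b=17^0·(≡10) mod 17; (9|17)=+1, (10|17)=-1; (−1)^{1·0·8}·(+1)^0·(-1)^1 = -1.
v=7: a=7^2·(≡4), b=7^0·(≡1) mod 7; (4|7)=+1, (1|7)=+1; (−1)^{2·0·3}·(+1)^0·(+1)^2 = +1.
|Ram(-17, 78)| = 2, even; anisotropic at {2, 17}.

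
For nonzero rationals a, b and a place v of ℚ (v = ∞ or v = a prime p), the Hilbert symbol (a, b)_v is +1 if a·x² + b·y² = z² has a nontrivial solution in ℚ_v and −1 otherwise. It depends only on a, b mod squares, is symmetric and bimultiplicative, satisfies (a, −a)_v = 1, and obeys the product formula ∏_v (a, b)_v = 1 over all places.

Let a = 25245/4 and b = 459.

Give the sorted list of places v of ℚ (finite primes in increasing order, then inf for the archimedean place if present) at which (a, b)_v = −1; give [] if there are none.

[3, 11]

(a, b) ≡ (2805, 51) mod (ℚ^×)²; places V = {2, 3, 5, 11, 17, ∞}.
(a,b)_3: α=3, u≡2; β=3, v≡2 (mod 3); (2|3)=-1, (2|3)=-1; sign (−1)^1·-1^3·-1^3 = -1.
(a,b)_2: α=-2, β=0; u≡5, v≡3 (mod 8); ε(u)ε(v)=0·1, αω(v)=-2·1, βω(u)=0·1; sum ≡ 0  ⇒  +1.
(a,b)_11: α=1, u≡10; β=0, v≡8 (mod 11); (10|11)=-1, (8|11)=-1; sign (−1)^0·-1^0·-1^1 = -1.
(a,b)_∞: sgn(2805)=+, sgn(51)=+, so +1.
(a,b)_5: α=1, u≡1; β=0, v≡4 (mod 5); (1|5)=+1, (4|5)=+1; sign (−1)^0·+1^0·+1^1 = +1.
(a,b)_17: α=1, u≡10; β=1, v≡10 (mod 17); (10|17)=-1, (10|17)=-1; sign (−1)^0·-1^1·-1^1 = +1.
|Ram(2805, 51)| = 2, even; anisotropic at {3, 11}.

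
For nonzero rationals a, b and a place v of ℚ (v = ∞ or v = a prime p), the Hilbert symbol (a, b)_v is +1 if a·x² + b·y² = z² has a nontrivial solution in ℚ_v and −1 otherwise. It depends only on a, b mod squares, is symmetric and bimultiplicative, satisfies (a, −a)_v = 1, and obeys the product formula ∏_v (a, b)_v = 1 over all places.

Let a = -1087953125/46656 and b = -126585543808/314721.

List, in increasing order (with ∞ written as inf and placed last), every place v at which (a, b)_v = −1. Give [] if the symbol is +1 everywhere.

Mod squares: a ≡ -29, b ≡ -2351842. Check v ∈ {∞, 2, 3, 5, 7, 11, 17, 23, 29, 41, 43}.
v=3: a=3^-6·(≡1), b=3^-2·(≡2) mod 3; (1|3)=+1, (2|3)=-1; (−1)^{-6·-2·1}·(+1)^-2·(-1)^-6 = +1.
v=43: a=43^0·(≡23), b=43^1·(≡37) mod 43; (23|43)=+1, (37|43)=-1; (−1)^{0·1·21}·(+1)^1·(-1)^0 = +1.
v=∞: -29 < 0 and -2351842 < 0  ⇒  (a,b)_∞ = -1.
v=17: a=17^0·(≡5), b=17^-2·(≡12) mod 17; (5|17)=-1, (12|17)=-1; (−1)^{0·-2·8}·(-1)^-2·(-1)^0 = +1.
v=5: a=5^6·(≡1), b=5^0·(≡2) mod 5; (1|5)=+1, (2|5)=-1; (−1)^{6·0·2}·(+1)^0·(-1)^6 = +1.
v=41: a=41^0·(≡22), b=41^1·(≡30) mod 41; (22|41)=-1, (30|41)=-1; (−1)^{0·1·20}·(-1)^1·(-1)^0 = -1.
v=29: a=29^1·(≡13), b=29^3·(≡27) mod 29; (13|29)=+1, (27|29)=-1; (−1)^{1·3·14}·(+1)^3·(-1)^1 = -1.
v=11: a=11^0·(≡1), b=11^-2·(≡7) mod 11; (1|11)=+1, (7|11)=-1; (−1)^{0·-2·5}·(+1)^-2·(-1)^0 = +1.
v=2: v_2(a)=-6, v_2(b)=7; units ≡ 3, 7 (mod 8); ε·ε+αω+βω = 1·1+-6·0+7·1 ≡ 0  ⇒  (a,b)_2 = +1.
v=23: a=23^0·(≡10), b=23^1·(≡9) mod 23; (10|23)=-1, (9|23)=+1; (−1)^{0·1·11}·(-1)^1·(+1)^0 = -1.
v=7: a=7^4·(≡6), b=7^0·(≡4) mod 7; (6|7)=-1, (4|7)=+1; (−1)^{4·0·3}·(-1)^0·(+1)^4 = +1.
Ram(-29, -2351842) = {23, 29, 41, ∞}; no ℚ_23-point on the conic.

[23, 29, 41, inf]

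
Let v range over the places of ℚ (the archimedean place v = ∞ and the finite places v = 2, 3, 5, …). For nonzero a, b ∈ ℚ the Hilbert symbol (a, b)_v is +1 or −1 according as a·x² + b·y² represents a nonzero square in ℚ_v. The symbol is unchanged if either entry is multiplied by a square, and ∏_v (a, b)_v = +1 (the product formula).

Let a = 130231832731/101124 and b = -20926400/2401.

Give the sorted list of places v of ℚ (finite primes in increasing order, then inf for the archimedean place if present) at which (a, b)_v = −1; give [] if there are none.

Mod squares: a ≡ 851851, b ≡ -13079. Check v ∈ {∞, 2, 3, 5, 7, 11, 13, 17, 23, 29, 37, 41, 53}.
v=3: a=3^-2·(≡1), b=3^0·(≡1) mod 3; (1|3)=+1, (1|3)=+1; (−1)^{-2·0·1}·(+1)^0·(+1)^-2 = +1.
v=∞: 851851 > 0 and -13079 < 0  ⇒  (a,b)_∞ = +1.
v=29: a=29^0·(≡23), b=29^1·(≡23) mod 29; (23|29)=+1, (23|29)=+1; (−1)^{0·1·14}·(+1)^1·(+1)^0 = +1.
v=13: a=13^1·(≡2), b=13^0·(≡10) mod 13; (2|13)=-1, (10|13)=+1; (−1)^{1·0·6}·(-1)^0·(+1)^1 = +1.
v=17: a=17^2·(≡8), b=17^0·(≡14) mod 17; (8|17)=+1, (14|17)=-1; (−1)^{2·0·8}·(+1)^0·(-1)^2 = +1.
v=7: a=7^1·(≡6), b=7^-4·(≡2) mod 7; (6|7)=-1, (2|7)=+1; (−1)^{1·-4·3}·(-1)^-4·(+1)^1 = +1.
v=41: a=41^0·(≡30), b=41^1·(≡20) mod 41; (30|41)=-1, (20|41)=+1; (−1)^{0·1·20}·(-1)^1·(+1)^0 = -1.
v=5: a=5^0·(≡4), b=5^2·(≡4) mod 5; (4|5)=+1, (4|5)=+1; (−1)^{0·2·2}·(+1)^2·(+1)^0 = +1.
v=53: a=53^-2·(≡12), b=53^0·(≡34) mod 53; (12|53)=-1, (34|53)=-1; (−1)^{-2·0·26}·(-1)^0·(-1)^-2 = +1.
v=37: a=37^1·(≡28), b=37^0·(≡22) mod 37; (28|37)=+1, (22|37)=-1; (−1)^{1·0·18}·(+1)^0·(-1)^1 = -1.
v=2: v_2(a)=-2, v_2(b)=6; units ≡ 3, 1 (mod 8); ε·ε+αω+βω = 1·0+-2·0+6·1 ≡ 0  ⇒  (a,b)_2 = +1.
v=23: a=23^3·(≡10), b=23^0·(≡9) mod 23; (10|23)=-1, (9|23)=+1; (−1)^{3·0·11}·(-1)^0·(+1)^3 = +1.
v=11: a=11^1·(≡3), b=11^1·(≡2) mod 11; (3|11)=+1, (2|11)=-1; (−1)^{1·1·5}·(+1)^1·(-1)^1 = +1.
Ram(851851, -13079) = {37, 41}; no ℚ_37-point on the conic.

[37, 41]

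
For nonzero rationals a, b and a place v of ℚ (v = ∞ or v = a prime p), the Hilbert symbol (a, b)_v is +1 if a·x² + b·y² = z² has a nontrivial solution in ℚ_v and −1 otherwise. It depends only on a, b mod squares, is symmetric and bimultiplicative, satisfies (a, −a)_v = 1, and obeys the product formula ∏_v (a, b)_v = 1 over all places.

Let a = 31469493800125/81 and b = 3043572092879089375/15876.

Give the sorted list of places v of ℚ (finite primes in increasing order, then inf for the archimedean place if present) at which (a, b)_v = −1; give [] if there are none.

(a, b) ≡ (1077205, 9367) mod (ℚ^×)²; places V = {2, 3, 5, 7, 17, 19, 23, 29, 47, ∞}.
(a,b)_47: α=2, u≡34; β=2, v≡12 (mod 47); (34|47)=+1, (12|47)=+1; sign (−1)^0·+1^2·+1^2 = +1.
(a,b)_∞: sgn(1077205)=+, sgn(9367)=+, so +1.
(a,b)_29: α=1, u≡13; β=3, v≡6 (mod 29); (13|29)=+1, (6|29)=+1; sign (−1)^0·+1^3·+1^1 = +1.
(a,b)_17: α=1, u≡7; β=1, v≡11 (mod 17); (7|17)=-1, (11|17)=-1; sign (−1)^0·-1^1·-1^1 = +1.
(a,b)_3: α=-4, u≡1; β=-4, v≡1 (mod 3); (1|3)=+1, (1|3)=+1; sign (−1)^0·+1^-4·+1^-4 = +1.
(a,b)_19: α=1, u≡18; β=1, v≡15 (mod 19); (18|19)=-1, (15|19)=-1; sign (−1)^1·-1^1·-1^1 = -1.
(a,b)_2: α=0, β=-2; u≡5, v≡7 (mod 8); ε(u)ε(v)=0·1, αω(v)=0·0, βω(u)=-2·1; sum ≡ 0  ⇒  +1.
(a,b)_5: α=3, u≡1; β=4, v≡3 (mod 5); (1|5)=+1, (3|5)=-1; sign (−1)^0·+1^4·-1^3 = -1.
(a,b)_23: α=3, u≡5; β=4, v≡6 (mod 23); (5|23)=-1, (6|23)=+1; sign (−1)^0·-1^4·+1^3 = +1.
(a,b)_7: α=0, u≡6; β=-2, v≡1 (mod 7); (6|7)=-1, (1|7)=+1; sign (−1)^0·-1^-2·+1^0 = +1.
|Ram(1077205, 9367)| = 2, even; anisotropic at {5, 19}.

[5, 19]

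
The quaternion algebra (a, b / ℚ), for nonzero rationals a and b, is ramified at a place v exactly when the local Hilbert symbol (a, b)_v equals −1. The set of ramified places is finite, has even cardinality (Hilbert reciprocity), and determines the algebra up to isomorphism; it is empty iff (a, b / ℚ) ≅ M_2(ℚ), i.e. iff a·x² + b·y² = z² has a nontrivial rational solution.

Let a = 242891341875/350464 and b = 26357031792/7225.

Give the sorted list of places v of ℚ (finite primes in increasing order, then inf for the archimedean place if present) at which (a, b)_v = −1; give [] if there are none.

Mod squares: a ≡ 483, b ≡ 23. Check v ∈ {∞, 2, 3, 5, 7, 13, 17, 23, 31, 37}.
v=2: v_2(a)=-8, v_2(b)=4; units ≡ 3, 7 (mod 8); ε·ε+αω+βω = 1·1+-8·0+4·1 ≡ 1  ⇒  (a,b)_2 = -1.
v=37: a=37^-2·(≡31), b=37^0·(≡17) mod 37; (31|37)=-1, (17|37)=-1; (−1)^{-2·0·18}·(-1)^0·(-1)^-2 = +1.
v=7: a=7^1·(≡6), b=7^2·(≡2) mod 7; (6|7)=-1, (2|7)=+1; (−1)^{1·2·3}·(-1)^2·(+1)^1 = +1.
v=13: a=13^2·(≡11), b=13^2·(≡3) mod 13; (11|13)=-1, (3|13)=+1; (−1)^{2·2·6}·(-1)^2·(+1)^2 = +1.
v=23: a=23^3·(≡7), b=23^1·(≡13) mod 23; (7|23)=-1, (13|23)=+1; (−1)^{3·1·11}·(-1)^1·(+1)^3 = +1.
v=3: a=3^3·(≡2), b=3^2·(≡2) mod 3; (2|3)=-1, (2|3)=-1; (−1)^{3·2·1}·(-1)^2·(-1)^3 = -1.
v=17: a=17^0·(≡5), b=17^-2·(≡6) mod 17; (5|17)=-1, (6|17)=-1; (−1)^{0·-2·8}·(-1)^-2·(-1)^0 = +1.
v=31: a=31^0·(≡9), b=31^2·(≡21) mod 31; (9|31)=+1, (21|31)=-1; (−1)^{0·2·15}·(+1)^2·(-1)^0 = +1.
v=∞: 483 > 0 and 23 > 0  ⇒  (a,b)_∞ = +1.
v=5: a=5^4·(≡3), b=5^-2·(≡3) mod 5; (3|5)=-1, (3|5)=-1; (−1)^{4·-2·2}·(-1)^-2·(-1)^4 = +1.
|Ram(483, 23)| = 2, even; anisotropic at {2, 3}.

[2, 3]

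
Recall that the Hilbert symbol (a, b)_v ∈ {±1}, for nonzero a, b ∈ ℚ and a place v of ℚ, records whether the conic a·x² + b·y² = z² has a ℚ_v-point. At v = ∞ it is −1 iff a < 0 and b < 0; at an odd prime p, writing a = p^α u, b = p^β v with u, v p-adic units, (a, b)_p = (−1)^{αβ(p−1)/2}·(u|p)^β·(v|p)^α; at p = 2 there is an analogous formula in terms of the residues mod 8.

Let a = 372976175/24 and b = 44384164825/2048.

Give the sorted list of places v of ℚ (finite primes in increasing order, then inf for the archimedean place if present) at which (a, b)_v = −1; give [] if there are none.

[2, 3, 11, 13]

Mod squares: a ≡ 858, b ≡ 34034. Check v ∈ {∞, 2, 3, 5, 7, 11, 13, 17, 19}.
v=∞: 858 > 0 and 34034 > 0  ⇒  (a,b)_∞ = +1.
v=11: a=11^1·(≡4), b=11^1·(≡3) mod 11; (4|11)=+1, (3|11)=+1; (−1)^{1·1·5}·(+1)^1·(+1)^1 = -1.
v=5: a=5^2·(≡3), b=5^2·(≡1) mod 5; (3|5)=-1, (1|5)=+1; (−1)^{2·2·2}·(-1)^2·(+1)^2 = +1.
v=13: a=13^1·(≡9), b=13^1·(≡6) mod 13; (9|13)=+1, (6|13)=-1; (−1)^{1·1·6}·(+1)^1·(-1)^1 = -1.
v=17: a=17^2·(≡15), b=17^3·(≡9) mod 17; (15|17)=+1, (9|17)=+1; (−1)^{2·3·8}·(+1)^3·(+1)^2 = +1.
v=7: a=7^0·(≡4), b=7^1·(≡2) mod 7; (4|7)=+1, (2|7)=+1; (−1)^{0·1·3}·(+1)^1·(+1)^0 = +1.
v=3: a=3^-1·(≡1), b=3^0·(≡2) mod 3; (1|3)=+1, (2|3)=-1; (−1)^{-1·0·1}·(+1)^0·(-1)^-1 = -1.
v=2: v_2(a)=-3, v_2(b)=-11; units ≡ 5, 1 (mod 8); ε·ε+αω+βω = 0·0+-3·0+-11·1 ≡ 1  ⇒  (a,b)_2 = -1.
v=19: a=19^2·(≡10), b=19^2·(≡4) mod 19; (10|19)=-1, (4|19)=+1; (−1)^{2·2·9}·(-1)^2·(+1)^2 = +1.
(858, 34034 / ℚ) ramifies at {2, 3, 11, 13}: a division algebra.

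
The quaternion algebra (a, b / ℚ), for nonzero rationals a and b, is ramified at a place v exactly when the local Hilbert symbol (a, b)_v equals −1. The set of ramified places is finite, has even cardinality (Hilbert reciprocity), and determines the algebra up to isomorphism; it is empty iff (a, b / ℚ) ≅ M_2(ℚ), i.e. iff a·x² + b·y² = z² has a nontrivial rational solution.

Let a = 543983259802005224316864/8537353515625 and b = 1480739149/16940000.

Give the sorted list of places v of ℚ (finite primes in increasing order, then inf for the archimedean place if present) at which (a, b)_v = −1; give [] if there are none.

[2, 7, 31, 37]

Mod squares: a ≡ 31, b ≡ 15142694. Check v ∈ {∞, 2, 3, 5, 7, 11, 17, 23, 31, 37, 41}.
v=31: a=31^3·(≡28), b=31^1·(≡14) mod 31; (28|31)=+1, (14|31)=+1; (−1)^{3·1·15}·(+1)^1·(+1)^3 = -1.
v=37: a=37^2·(≡2), b=37^3·(≡18) mod 37; (2|37)=-1, (18|37)=-1; (−1)^{2·3·18}·(-1)^3·(-1)^2 = -1.
v=41: a=41^2·(≡10), b=41^1·(≡26) mod 41; (10|41)=+1, (26|41)=-1; (−1)^{2·1·20}·(+1)^1·(-1)^2 = +1.
v=7: a=7^2·(≡6), b=7^-1·(≡4) mod 7; (6|7)=-1, (4|7)=+1; (−1)^{2·-1·3}·(-1)^-1·(+1)^2 = -1.
v=17: a=17^-2·(≡6), b=17^0·(≡10) mod 17; (6|17)=-1, (10|17)=-1; (−1)^{-2·0·8}·(-1)^0·(-1)^-2 = +1.
v=5: a=5^-12·(≡1), b=5^-4·(≡1) mod 5; (1|5)=+1, (1|5)=+1; (−1)^{-12·-4·2}·(+1)^-4·(+1)^-12 = +1.
v=2: v_2(a)=6, v_2(b)=-5; units ≡ 7, 3 (mod 8); ε·ε+αω+βω = 1·1+6·1+-5·0 ≡ 1  ⇒  (a,b)_2 = -1.
v=∞: 31 > 0 and 15142694 > 0  ⇒  (a,b)_∞ = +1.
v=11: a=11^-2·(≡5), b=11^-2·(≡7) mod 11; (5|11)=+1, (7|11)=-1; (−1)^{-2·-2·5}·(+1)^-2·(-1)^-2 = +1.
v=23: a=23^2·(≡8), b=23^1·(≡16) mod 23; (8|23)=+1, (16|23)=+1; (−1)^{2·1·11}·(+1)^1·(+1)^2 = +1.
v=3: a=3^14·(≡1), b=3^0·(≡2) mod 3; (1|3)=+1, (2|3)=-1; (−1)^{14·0·1}·(+1)^0·(-1)^14 = +1.
(31, 15142694 / ℚ) ramifies at {2, 7, 31, 37}: a division algebra.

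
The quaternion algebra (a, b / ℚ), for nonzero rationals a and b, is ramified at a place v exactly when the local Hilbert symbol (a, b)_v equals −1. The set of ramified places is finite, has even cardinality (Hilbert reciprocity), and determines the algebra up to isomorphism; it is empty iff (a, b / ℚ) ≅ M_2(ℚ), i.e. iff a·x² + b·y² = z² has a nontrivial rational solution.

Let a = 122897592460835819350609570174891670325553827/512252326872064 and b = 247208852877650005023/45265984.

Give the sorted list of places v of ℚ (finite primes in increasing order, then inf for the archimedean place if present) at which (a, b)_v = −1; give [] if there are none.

[2, 41]

Mod squares: a ≡ 123, b ≡ 22287. Check v ∈ {∞, 2, 3, 11, 17, 19, 23, 29, 31, 41}.
v=17: a=17^2·(≡2), b=17^1·(≡16) mod 17; (2|17)=+1, (16|17)=+1; (−1)^{2·1·8}·(+1)^1·(+1)^2 = +1.
v=31: a=31^10·(≡22), b=31^4·(≡27) mod 31; (22|31)=-1, (27|31)=-1; (−1)^{10·4·15}·(-1)^4·(-1)^10 = +1.
v=∞: 123 > 0 and 22287 > 0  ⇒  (a,b)_∞ = +1.
v=11: a=11^4·(≡8), b=11^2·(≡9) mod 11; (8|11)=-1, (9|11)=+1; (−1)^{4·2·5}·(-1)^2·(+1)^4 = +1.
v=29: a=29^-8·(≡7), b=29^-4·(≡15) mod 29; (7|29)=+1, (15|29)=-1; (−1)^{-8·-4·14}·(+1)^-4·(-1)^-8 = +1.
v=23: a=23^0·(≡6), b=23^1·(≡4) mod 23; (6|23)=+1, (4|23)=+1; (−1)^{0·1·11}·(+1)^1·(+1)^0 = +1.
v=41: a=41^5·(≡38), b=41^2·(≡26) mod 41; (38|41)=-1, (26|41)=-1; (−1)^{5·2·20}·(-1)^2·(-1)^5 = -1.
v=3: a=3^25·(≡2), b=3^11·(≡1) mod 3; (2|3)=-1, (1|3)=+1; (−1)^{25·11·1}·(-1)^11·(+1)^25 = +1.
v=2: v_2(a)=-10, v_2(b)=-6; units ≡ 3, 7 (mod 8); ε·ε+αω+βω = 1·1+-10·0+-6·1 ≡ 1  ⇒  (a,b)_2 = -1.
v=19: a=19^2·(≡11), b=19^1·(≡15) mod 19; (11|19)=+1, (15|19)=-1; (−1)^{2·1·9}·(+1)^1·(-1)^2 = +1.
Ram(123, 22287) = {2, 41}; no ℚ_2-point on the conic.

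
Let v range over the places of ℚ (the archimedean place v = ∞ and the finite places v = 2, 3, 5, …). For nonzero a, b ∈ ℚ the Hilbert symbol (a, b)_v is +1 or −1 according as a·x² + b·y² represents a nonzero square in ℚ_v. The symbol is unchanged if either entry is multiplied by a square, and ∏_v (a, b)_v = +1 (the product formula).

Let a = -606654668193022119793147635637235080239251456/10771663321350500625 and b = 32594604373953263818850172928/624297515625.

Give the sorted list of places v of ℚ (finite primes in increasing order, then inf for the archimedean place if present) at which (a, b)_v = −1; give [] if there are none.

(a, b) ≡ (-448514, 247) mod (ℚ^×)²; places V = {2, 3, 5, 7, 11, 13, 19, 23, 29, 37, 43, ∞}.
(a,b)_29: α=3, u≡22; β=2, v≡21 (mod 29); (22|29)=+1, (21|29)=-1; sign (−1)^0·+1^2·-1^3 = -1.
(a,b)_43: α=-4, u≡20; β=-2, v≡29 (mod 43); (20|43)=-1, (29|43)=-1; sign (−1)^0·-1^-2·-1^-4 = +1.
(a,b)_37: α=7, u≡6; β=4, v≡10 (mod 37); (6|37)=-1, (10|37)=+1; sign (−1)^0·-1^4·+1^7 = +1.
(a,b)_3: α=-4, u≡1; β=-2, v≡1 (mod 3); (1|3)=+1, (1|3)=+1; sign (−1)^0·+1^-2·+1^-4 = +1.
(a,b)_19: α=3, u≡7; β=3, v≡8 (mod 19); (7|19)=+1, (8|19)=-1; sign (−1)^1·+1^3·-1^3 = +1.
(a,b)_23: α=-2, u≡12; β=0, v≡20 (mod 23); (12|23)=+1, (20|23)=-1; sign (−1)^0·+1^0·-1^-2 = +1.
(a,b)_7: α=-6, u≡4; β=-4, v≡1 (mod 7); (4|7)=+1, (1|7)=+1; sign (−1)^0·+1^-4·+1^-6 = +1.
(a,b)_11: α=3, u≡4; β=2, v≡5 (mod 11); (4|11)=+1, (5|11)=+1; sign (−1)^0·+1^2·+1^3 = +1.
(a,b)_5: α=-4, u≡4; β=-6, v≡3 (mod 5); (4|5)=+1, (3|5)=-1; sign (−1)^0·+1^-6·-1^-4 = +1.
(a,b)_2: α=45, β=26; u≡7, v≡7 (mod 8); ε(u)ε(v)=1·1, αω(v)=45·0, βω(u)=26·0; sum ≡ 1  ⇒  -1.
(a,b)_13: α=8, u≡4; β=5, v≡6 (mod 13); (4|13)=+1, (6|13)=-1; sign (−1)^0·+1^5·-1^8 = +1.
(a,b)_∞: sgn(-448514)=−, sgn(247)=+, so +1.
Ram(-448514, 247) = {2, 29}; no ℚ_2-point on the conic.

[2, 29]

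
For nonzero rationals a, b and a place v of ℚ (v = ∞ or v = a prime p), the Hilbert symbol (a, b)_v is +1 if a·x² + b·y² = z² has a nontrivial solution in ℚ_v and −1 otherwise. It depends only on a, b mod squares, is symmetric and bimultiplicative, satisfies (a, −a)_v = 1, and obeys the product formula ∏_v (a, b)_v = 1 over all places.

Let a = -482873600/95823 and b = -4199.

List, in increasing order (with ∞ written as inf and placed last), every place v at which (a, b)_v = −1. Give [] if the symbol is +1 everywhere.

Mod squares: a ≡ -1463, b ≡ -4199. Check v ∈ {∞, 2, 3, 5, 7, 11, 13, 17, 19}.
v=2: v_2(a)=8, v_2(b)=0; units ≡ 1, 1 (mod 8); ε·ε+αω+βω = 0·0+8·0+0·0 ≡ 0  ⇒  (a,b)_2 = +1.
v=∞: -1463 < 0 and -4199 < 0  ⇒  (a,b)_∞ = -1.
v=11: a=11^1·(≡6), b=11^0·(≡3) mod 11; (6|11)=-1, (3|11)=+1; (−1)^{1·0·5}·(-1)^0·(+1)^1 = +1.
v=19: a=19^3·(≡15), b=19^1·(≡7) mod 19; (15|19)=-1, (7|19)=+1; (−1)^{3·1·9}·(-1)^1·(+1)^3 = +1.
v=7: a=7^-1·(≡2), b=7^0·(≡1) mod 7; (2|7)=+1, (1|7)=+1; (−1)^{-1·0·3}·(+1)^0·(+1)^-1 = +1.
v=13: a=13^-2·(≡8), b=13^1·(≡2) mod 13; (8|13)=-1, (2|13)=-1; (−1)^{-2·1·6}·(-1)^1·(-1)^-2 = -1.
v=5: a=5^2·(≡2), b=5^0·(≡1) mod 5; (2|5)=-1, (1|5)=+1; (−1)^{2·0·2}·(-1)^0·(+1)^2 = +1.
v=3: a=3^-4·(≡1), b=3^0·(≡1) mod 3; (1|3)=+1, (1|3)=+1; (−1)^{-4·0·1}·(+1)^0·(+1)^-4 = +1.
v=17: a=17^0·(≡4), b=17^1·(≡8) mod 17; (4|17)=+1, (8|17)=+1; (−1)^{0·1·8}·(+1)^1·(+1)^0 = +1.
(-1463, -4199 / ℚ) ramifies at {13, ∞}: a division algebra.

[13, inf]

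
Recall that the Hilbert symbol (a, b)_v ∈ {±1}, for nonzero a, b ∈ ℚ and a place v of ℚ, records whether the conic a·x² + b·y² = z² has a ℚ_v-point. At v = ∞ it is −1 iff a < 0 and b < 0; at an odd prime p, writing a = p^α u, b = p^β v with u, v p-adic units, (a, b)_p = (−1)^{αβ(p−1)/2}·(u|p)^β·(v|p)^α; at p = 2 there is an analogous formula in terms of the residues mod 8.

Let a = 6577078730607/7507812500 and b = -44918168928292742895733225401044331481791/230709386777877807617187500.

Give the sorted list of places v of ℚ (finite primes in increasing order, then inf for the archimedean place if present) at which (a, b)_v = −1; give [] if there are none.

(a, b) ≡ (565915, -61845) mod (ℚ^×)²; places V = {2, 3, 5, 7, 11, 13, 19, 23, 31, 37, 47, ∞}.
(a,b)_2: α=-2, β=-2; u≡3, v≡3 (mod 8); ε(u)ε(v)=1·1, αω(v)=-2·1, βω(u)=-2·1; sum ≡ 1  ⇒  -1.
(a,b)_37: α=1, u≡19; β=4, v≡8 (mod 37); (19|37)=-1, (8|37)=-1; sign (−1)^0·-1^4·-1^1 = -1.
(a,b)_5: α=-9, u≡3; β=-23, v≡4 (mod 5); (3|5)=-1, (4|5)=+1; sign (−1)^0·-1^-23·+1^-9 = -1.
(a,b)_11: α=4, u≡3; β=12, v≡7 (mod 11); (3|11)=+1, (7|11)=-1; sign (−1)^0·+1^12·-1^4 = +1.
(a,b)_23: α=1, u≡13; β=4, v≡18 (mod 23); (13|23)=+1, (18|23)=+1; sign (−1)^0·+1^4·+1^1 = +1.
(a,b)_31: α=-2, u≡20; β=-5, v≡28 (mod 31); (20|31)=+1, (28|31)=+1; sign (−1)^0·+1^-5·+1^-2 = +1.
(a,b)_13: α=0, u≡10; β=-2, v≡12 (mod 13); (10|13)=+1, (12|13)=+1; sign (−1)^0·+1^-2·+1^0 = +1.
(a,b)_19: α=1, u≡14; β=3, v≡10 (mod 19); (14|19)=-1, (10|19)=-1; sign (−1)^1·-1^3·-1^1 = -1.
(a,b)_47: α=0, u≡41; β=2, v≡8 (mod 47); (41|47)=-1, (8|47)=+1; sign (−1)^0·-1^2·+1^0 = +1.
(a,b)_3: α=4, u≡1; β=7, v≡1 (mod 3); (1|3)=+1, (1|3)=+1; sign (−1)^0·+1^7·+1^4 = +1.
(a,b)_7: α=3, u≡2; β=7, v≡5 (mod 7); (2|7)=+1, (5|7)=-1; sign (−1)^1·+1^7·-1^3 = +1.
(a,b)_∞: sgn(565915)=+, sgn(-61845)=−, so +1.
(565915, -61845 / ℚ) ramifies at {2, 5, 19, 37}: a division algebra.

[2, 5, 19, 37]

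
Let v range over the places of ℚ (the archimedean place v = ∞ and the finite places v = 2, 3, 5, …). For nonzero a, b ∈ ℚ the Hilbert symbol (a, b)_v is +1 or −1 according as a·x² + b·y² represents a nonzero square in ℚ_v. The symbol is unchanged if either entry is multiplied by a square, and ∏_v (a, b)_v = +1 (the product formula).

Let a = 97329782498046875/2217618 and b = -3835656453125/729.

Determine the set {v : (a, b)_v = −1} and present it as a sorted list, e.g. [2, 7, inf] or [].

Mod squares: a ≡ 246790, b ≡ -5957. Check v ∈ {∞, 2, 3, 5, 7, 13, 23, 29, 37}.
v=∞: 246790 > 0 and -5957 < 0  ⇒  (a,b)_∞ = +1.
v=5: a=5^9·(≡3), b=5^6·(≡3) mod 5; (3|5)=-1, (3|5)=-1; (−1)^{9·6·2}·(-1)^6·(-1)^9 = -1.
v=29: a=29^3·(≡20), b=29^2·(≡12) mod 29; (20|29)=+1, (12|29)=-1; (−1)^{3·2·14}·(+1)^2·(-1)^3 = -1.
v=23: a=23^1·(≡2), b=23^1·(≡21) mod 23; (2|23)=+1, (21|23)=-1; (−1)^{1·1·11}·(+1)^1·(-1)^1 = +1.
v=7: a=7^4·(≡6), b=7^3·(≡3) mod 7; (6|7)=-1, (3|7)=-1; (−1)^{4·3·3}·(-1)^3·(-1)^4 = -1.
v=3: a=3^-8·(≡1), b=3^-6·(≡1) mod 3; (1|3)=+1, (1|3)=+1; (−1)^{-8·-6·1}·(+1)^-6·(+1)^-8 = +1.
v=2: v_2(a)=-1, v_2(b)=0; units ≡ 3, 3 (mod 8); ε·ε+αω+βω = 1·1+-1·1+0·1 ≡ 0  ⇒  (a,b)_2 = +1.
v=13: a=13^-2·(≡2), b=13^0·(≡10) mod 13; (2|13)=-1, (10|13)=+1; (−1)^{-2·0·6}·(-1)^0·(+1)^-2 = +1.
v=37: a=37^1·(≡4), b=37^1·(≡31) mod 37; (4|37)=+1, (31|37)=-1; (−1)^{1·1·18}·(+1)^1·(-1)^1 = -1.
|Ram(246790, -5957)| = 4, even; anisotropic at {5, 7, 29, 37}.

[5, 7, 29, 37]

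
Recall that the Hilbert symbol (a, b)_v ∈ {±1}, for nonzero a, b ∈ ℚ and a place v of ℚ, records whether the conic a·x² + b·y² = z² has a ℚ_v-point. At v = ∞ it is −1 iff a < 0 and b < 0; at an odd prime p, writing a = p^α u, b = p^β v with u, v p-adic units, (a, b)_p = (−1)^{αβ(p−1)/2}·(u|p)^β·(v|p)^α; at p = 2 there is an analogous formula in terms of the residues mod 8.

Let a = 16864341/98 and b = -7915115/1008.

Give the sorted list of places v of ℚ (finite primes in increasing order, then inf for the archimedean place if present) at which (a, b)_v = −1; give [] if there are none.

[2, 5, 19, 31]

(a, b) ≡ (199578, -327845) mod (ℚ^×)²; places V = {2, 3, 5, 7, 13, 17, 19, 29, 31, 37, ∞}.
(a,b)_19: α=0, u≡12; β=1, v≡9 (mod 19); (12|19)=-1, (9|19)=+1; sign (−1)^0·-1^1·+1^0 = -1.
(a,b)_13: α=2, u≡2; β=2, v≡8 (mod 13); (2|13)=-1, (8|13)=-1; sign (−1)^0·-1^2·-1^2 = +1.
(a,b)_7: α=-2, u≡2; β=-1, v≡4 (mod 7); (2|7)=+1, (4|7)=+1; sign (−1)^0·+1^-1·+1^-2 = +1.
(a,b)_3: α=1, u≡1; β=-2, v≡1 (mod 3); (1|3)=+1, (1|3)=+1; sign (−1)^0·+1^-2·+1^1 = +1.
(a,b)_31: α=1, u≡17; β=0, v≡13 (mod 31); (17|31)=-1, (13|31)=-1; sign (−1)^0·-1^0·-1^1 = -1.
(a,b)_37: α=1, u≡15; β=0, v≡4 (mod 37); (15|37)=-1, (4|37)=+1; sign (−1)^0·-1^0·+1^1 = +1.
(a,b)_17: α=0, u≡4; β=1, v≡7 (mod 17); (4|17)=+1, (7|17)=-1; sign (−1)^0·+1^1·-1^0 = +1.
(a,b)_∞: sgn(199578)=+, sgn(-327845)=−, so +1.
(a,b)_2: α=-1, β=-4; u≡5, v≡3 (mod 8); ε(u)ε(v)=0·1, αω(v)=-1·1, βω(u)=-4·1; sum ≡ 1  ⇒  -1.
(a,b)_29: α=1, u≡23; β=1, v≡23 (mod 29); (23|29)=+1, (23|29)=+1; sign (−1)^0·+1^1·+1^1 = +1.
(a,b)_5: α=0, u≡2; β=1, v≡4 (mod 5); (2|5)=-1, (4|5)=+1; sign (−1)^0·-1^1·+1^0 = -1.
|Ram(199578, -327845)| = 4, even; anisotropic at {2, 5, 19, 31}.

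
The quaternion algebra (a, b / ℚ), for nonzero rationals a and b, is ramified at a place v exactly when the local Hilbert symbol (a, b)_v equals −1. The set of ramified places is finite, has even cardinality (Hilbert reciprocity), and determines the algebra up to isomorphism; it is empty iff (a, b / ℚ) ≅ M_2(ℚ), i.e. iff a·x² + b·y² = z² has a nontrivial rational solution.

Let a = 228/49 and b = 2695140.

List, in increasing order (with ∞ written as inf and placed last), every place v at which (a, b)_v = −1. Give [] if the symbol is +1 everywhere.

Mod squares: a ≡ 57, b ≡ 74865. Check v ∈ {∞, 2, 3, 5, 7, 19, 23, 31}.
v=31: a=31^0·(≡23), b=31^1·(≡16) mod 31; (23|31)=-1, (16|31)=+1; (−1)^{0·1·15}·(-1)^1·(+1)^0 = -1.
v=7: a=7^-2·(≡4), b=7^1·(≡6) mod 7; (4|7)=+1, (6|7)=-1; (−1)^{-2·1·3}·(+1)^1·(-1)^-2 = +1.
v=5: a=5^0·(≡2), b=5^1·(≡3) mod 5; (2|5)=-1, (3|5)=-1; (−1)^{0·1·2}·(-1)^1·(-1)^0 = -1.
v=3: a=3^1·(≡1), b=3^3·(≡1) mod 3; (1|3)=+1, (1|3)=+1; (−1)^{1·3·1}·(+1)^3·(+1)^1 = -1.
v=23: a=23^0·(≡7), b=23^1·(≡18) mod 23; (7|23)=-1, (18|23)=+1; (−1)^{0·1·11}·(-1)^1·(+1)^0 = -1.
v=∞: 57 > 0 and 74865 > 0  ⇒  (a,b)_∞ = +1.
v=2: v_2(a)=2, v_2(b)=2; units ≡ 1, 1 (mod 8); ε·ε+αω+βω = 0·0+2·0+2·0 ≡ 0  ⇒  (a,b)_2 = +1.
v=19: a=19^1·(≡8), b=19^0·(≡9) mod 19; (8|19)=-1, (9|19)=+1; (−1)^{1·0·9}·(-1)^0·(+1)^1 = +1.
(57, 74865 / ℚ) ramifies at {3, 5, 23, 31}: a division algebra.

[3, 5, 23, 31]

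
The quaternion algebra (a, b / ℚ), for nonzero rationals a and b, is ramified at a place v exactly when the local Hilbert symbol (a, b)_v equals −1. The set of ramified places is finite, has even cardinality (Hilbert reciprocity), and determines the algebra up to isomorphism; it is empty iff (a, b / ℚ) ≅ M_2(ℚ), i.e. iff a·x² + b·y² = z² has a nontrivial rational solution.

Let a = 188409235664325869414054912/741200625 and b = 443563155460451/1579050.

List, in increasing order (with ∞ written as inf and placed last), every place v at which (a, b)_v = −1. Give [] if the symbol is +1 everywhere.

(a, b) ≡ (23, 397358) mod (ℚ^×)²; places V = {2, 3, 5, 11, 13, 17, 23, 29, 31, 37, ∞}.
(a,b)_37: α=2, u≡8; β=2, v≡2 (mod 37); (8|37)=-1, (2|37)=-1; sign (−1)^0·-1^2·-1^2 = +1.
(a,b)_2: α=10, β=-1; u≡7, v≡7 (mod 8); ε(u)ε(v)=1·1, αω(v)=10·0, βω(u)=-1·0; sum ≡ 1  ⇒  -1.
(a,b)_23: α=7, u≡4; β=4, v≡10 (mod 23); (4|23)=+1, (10|23)=-1; sign (−1)^0·+1^4·-1^7 = -1.
(a,b)_5: α=-4, u≡2; β=-2, v≡3 (mod 5); (2|5)=-1, (3|5)=-1; sign (−1)^0·-1^-2·-1^-4 = +1.
(a,b)_11: α=-4, u≡4; β=-2, v≡1 (mod 11); (4|11)=+1, (1|11)=+1; sign (−1)^0·+1^-2·+1^-4 = +1.
(a,b)_29: α=2, u≡1; β=-1, v≡2 (mod 29); (1|29)=+1, (2|29)=-1; sign (−1)^0·+1^-1·-1^2 = +1.
(a,b)_∞: sgn(23)=+, sgn(397358)=+, so +1.
(a,b)_13: α=2, u≡9; β=3, v≡9 (mod 13); (9|13)=+1, (9|13)=+1; sign (−1)^0·+1^3·+1^2 = +1.
(a,b)_17: α=2, u≡11; β=1, v≡2 (mod 17); (11|17)=-1, (2|17)=+1; sign (−1)^0·-1^1·+1^2 = -1.
(a,b)_3: α=-4, u≡2; β=-2, v≡2 (mod 3); (2|3)=-1, (2|3)=-1; sign (−1)^0·-1^-2·-1^-4 = +1.
(a,b)_31: α=2, u≡23; β=1, v≡22 (mod 31); (23|31)=-1, (22|31)=-1; sign (−1)^0·-1^1·-1^2 = -1.
|Ram(23, 397358)| = 4, even; anisotropic at {2, 17, 23, 31}.

[2, 17, 23, 31]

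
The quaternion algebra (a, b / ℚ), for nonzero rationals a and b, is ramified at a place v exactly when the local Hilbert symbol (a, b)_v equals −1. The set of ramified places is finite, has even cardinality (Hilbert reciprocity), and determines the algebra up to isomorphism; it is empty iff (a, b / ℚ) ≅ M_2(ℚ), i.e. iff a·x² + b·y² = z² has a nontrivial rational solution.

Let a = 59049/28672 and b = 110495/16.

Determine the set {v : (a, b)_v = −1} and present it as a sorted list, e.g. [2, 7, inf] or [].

(a, b) ≡ (7, 2255) mod (ℚ^×)²; places V = {2, 3, 5, 7, 11, 41, ∞}.
(a,b)_5: α=0, u≡2; β=1, v≡4 (mod 5); (2|5)=-1, (4|5)=+1; sign (−1)^0·-1^1·+1^0 = -1.
(a,b)_41: α=0, u≡7; β=1, v≡7 (mod 41); (7|41)=-1, (7|41)=-1; sign (−1)^0·-1^1·-1^0 = -1.
(a,b)_3: α=10, u≡1; β=0, v≡2 (mod 3); (1|3)=+1, (2|3)=-1; sign (−1)^0·+1^0·-1^10 = +1.
(a,b)_∞: sgn(7)=+, sgn(2255)=+, so +1.
(a,b)_2: α=-12, β=-4; u≡7, v≡7 (mod 8); ε(u)ε(v)=1·1, αω(v)=-12·0, βω(u)=-4·0; sum ≡ 1  ⇒  -1.
(a,b)_7: α=-1, u≡4; β=2, v≡4 (mod 7); (4|7)=+1, (4|7)=+1; sign (−1)^0·+1^2·+1^-1 = +1.
(a,b)_11: α=0, u≡2; β=1, v≡7 (mod 11); (2|11)=-1, (7|11)=-1; sign (−1)^0·-1^1·-1^0 = -1.
(7, 2255 / ℚ) ramifies at {2, 5, 11, 41}: a division algebra.

[2, 5, 11, 41]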